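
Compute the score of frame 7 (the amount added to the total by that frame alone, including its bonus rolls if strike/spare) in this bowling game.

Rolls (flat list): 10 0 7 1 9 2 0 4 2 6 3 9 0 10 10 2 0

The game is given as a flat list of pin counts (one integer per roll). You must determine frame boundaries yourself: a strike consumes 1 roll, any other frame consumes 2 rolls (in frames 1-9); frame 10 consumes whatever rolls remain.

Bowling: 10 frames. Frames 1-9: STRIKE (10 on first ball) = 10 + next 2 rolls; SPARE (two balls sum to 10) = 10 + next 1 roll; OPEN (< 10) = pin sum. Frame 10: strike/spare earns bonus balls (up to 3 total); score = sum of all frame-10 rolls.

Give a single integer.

Frame 1: STRIKE. 10 + next two rolls (0+7) = 17. Cumulative: 17
Frame 2: OPEN (0+7=7). Cumulative: 24
Frame 3: SPARE (1+9=10). 10 + next roll (2) = 12. Cumulative: 36
Frame 4: OPEN (2+0=2). Cumulative: 38
Frame 5: OPEN (4+2=6). Cumulative: 44
Frame 6: OPEN (6+3=9). Cumulative: 53
Frame 7: OPEN (9+0=9). Cumulative: 62
Frame 8: STRIKE. 10 + next two rolls (10+2) = 22. Cumulative: 84
Frame 9: STRIKE. 10 + next two rolls (2+0) = 12. Cumulative: 96

Answer: 9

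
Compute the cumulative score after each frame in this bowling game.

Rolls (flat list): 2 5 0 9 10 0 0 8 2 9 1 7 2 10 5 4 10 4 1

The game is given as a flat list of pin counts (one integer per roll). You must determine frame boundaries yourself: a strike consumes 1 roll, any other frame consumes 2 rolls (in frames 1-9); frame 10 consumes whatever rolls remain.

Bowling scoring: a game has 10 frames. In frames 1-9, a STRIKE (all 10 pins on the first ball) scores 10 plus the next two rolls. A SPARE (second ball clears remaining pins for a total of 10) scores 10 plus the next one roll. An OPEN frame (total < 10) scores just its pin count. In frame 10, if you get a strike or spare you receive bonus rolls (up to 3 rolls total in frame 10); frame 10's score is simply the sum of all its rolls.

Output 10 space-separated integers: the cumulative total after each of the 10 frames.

Frame 1: OPEN (2+5=7). Cumulative: 7
Frame 2: OPEN (0+9=9). Cumulative: 16
Frame 3: STRIKE. 10 + next two rolls (0+0) = 10. Cumulative: 26
Frame 4: OPEN (0+0=0). Cumulative: 26
Frame 5: SPARE (8+2=10). 10 + next roll (9) = 19. Cumulative: 45
Frame 6: SPARE (9+1=10). 10 + next roll (7) = 17. Cumulative: 62
Frame 7: OPEN (7+2=9). Cumulative: 71
Frame 8: STRIKE. 10 + next two rolls (5+4) = 19. Cumulative: 90
Frame 9: OPEN (5+4=9). Cumulative: 99
Frame 10: STRIKE. Sum of all frame-10 rolls (10+4+1) = 15. Cumulative: 114

Answer: 7 16 26 26 45 62 71 90 99 114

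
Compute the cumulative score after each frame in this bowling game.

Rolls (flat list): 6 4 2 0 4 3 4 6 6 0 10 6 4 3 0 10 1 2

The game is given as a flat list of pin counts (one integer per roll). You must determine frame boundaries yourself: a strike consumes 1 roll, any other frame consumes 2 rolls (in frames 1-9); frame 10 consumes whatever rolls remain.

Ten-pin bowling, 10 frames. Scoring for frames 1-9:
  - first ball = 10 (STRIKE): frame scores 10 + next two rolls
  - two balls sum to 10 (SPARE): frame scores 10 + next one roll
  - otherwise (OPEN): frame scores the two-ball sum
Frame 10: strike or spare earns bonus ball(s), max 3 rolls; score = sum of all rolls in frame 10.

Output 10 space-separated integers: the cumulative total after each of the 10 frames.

Answer: 12 14 21 37 43 63 76 79 92 95

Derivation:
Frame 1: SPARE (6+4=10). 10 + next roll (2) = 12. Cumulative: 12
Frame 2: OPEN (2+0=2). Cumulative: 14
Frame 3: OPEN (4+3=7). Cumulative: 21
Frame 4: SPARE (4+6=10). 10 + next roll (6) = 16. Cumulative: 37
Frame 5: OPEN (6+0=6). Cumulative: 43
Frame 6: STRIKE. 10 + next two rolls (6+4) = 20. Cumulative: 63
Frame 7: SPARE (6+4=10). 10 + next roll (3) = 13. Cumulative: 76
Frame 8: OPEN (3+0=3). Cumulative: 79
Frame 9: STRIKE. 10 + next two rolls (1+2) = 13. Cumulative: 92
Frame 10: OPEN. Sum of all frame-10 rolls (1+2) = 3. Cumulative: 95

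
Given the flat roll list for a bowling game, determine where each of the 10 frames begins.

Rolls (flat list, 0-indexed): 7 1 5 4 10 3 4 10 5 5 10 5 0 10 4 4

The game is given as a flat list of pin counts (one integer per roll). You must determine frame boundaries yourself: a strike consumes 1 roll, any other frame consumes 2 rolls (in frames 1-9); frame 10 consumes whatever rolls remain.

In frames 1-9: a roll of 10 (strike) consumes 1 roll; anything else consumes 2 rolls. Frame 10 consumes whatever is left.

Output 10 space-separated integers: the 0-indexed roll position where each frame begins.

Answer: 0 2 4 5 7 8 10 11 13 14

Derivation:
Frame 1 starts at roll index 0: rolls=7,1 (sum=8), consumes 2 rolls
Frame 2 starts at roll index 2: rolls=5,4 (sum=9), consumes 2 rolls
Frame 3 starts at roll index 4: roll=10 (strike), consumes 1 roll
Frame 4 starts at roll index 5: rolls=3,4 (sum=7), consumes 2 rolls
Frame 5 starts at roll index 7: roll=10 (strike), consumes 1 roll
Frame 6 starts at roll index 8: rolls=5,5 (sum=10), consumes 2 rolls
Frame 7 starts at roll index 10: roll=10 (strike), consumes 1 roll
Frame 8 starts at roll index 11: rolls=5,0 (sum=5), consumes 2 rolls
Frame 9 starts at roll index 13: roll=10 (strike), consumes 1 roll
Frame 10 starts at roll index 14: 2 remaining rolls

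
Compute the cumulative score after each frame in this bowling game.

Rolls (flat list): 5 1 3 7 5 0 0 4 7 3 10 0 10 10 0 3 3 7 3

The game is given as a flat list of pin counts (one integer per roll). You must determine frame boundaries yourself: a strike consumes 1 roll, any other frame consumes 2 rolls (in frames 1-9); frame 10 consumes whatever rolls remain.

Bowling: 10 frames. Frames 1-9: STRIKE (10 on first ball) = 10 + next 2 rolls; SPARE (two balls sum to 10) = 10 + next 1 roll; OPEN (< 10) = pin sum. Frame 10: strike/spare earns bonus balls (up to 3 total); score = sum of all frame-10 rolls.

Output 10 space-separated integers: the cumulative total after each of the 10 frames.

Answer: 6 21 26 30 50 70 90 103 106 119

Derivation:
Frame 1: OPEN (5+1=6). Cumulative: 6
Frame 2: SPARE (3+7=10). 10 + next roll (5) = 15. Cumulative: 21
Frame 3: OPEN (5+0=5). Cumulative: 26
Frame 4: OPEN (0+4=4). Cumulative: 30
Frame 5: SPARE (7+3=10). 10 + next roll (10) = 20. Cumulative: 50
Frame 6: STRIKE. 10 + next two rolls (0+10) = 20. Cumulative: 70
Frame 7: SPARE (0+10=10). 10 + next roll (10) = 20. Cumulative: 90
Frame 8: STRIKE. 10 + next two rolls (0+3) = 13. Cumulative: 103
Frame 9: OPEN (0+3=3). Cumulative: 106
Frame 10: SPARE. Sum of all frame-10 rolls (3+7+3) = 13. Cumulative: 119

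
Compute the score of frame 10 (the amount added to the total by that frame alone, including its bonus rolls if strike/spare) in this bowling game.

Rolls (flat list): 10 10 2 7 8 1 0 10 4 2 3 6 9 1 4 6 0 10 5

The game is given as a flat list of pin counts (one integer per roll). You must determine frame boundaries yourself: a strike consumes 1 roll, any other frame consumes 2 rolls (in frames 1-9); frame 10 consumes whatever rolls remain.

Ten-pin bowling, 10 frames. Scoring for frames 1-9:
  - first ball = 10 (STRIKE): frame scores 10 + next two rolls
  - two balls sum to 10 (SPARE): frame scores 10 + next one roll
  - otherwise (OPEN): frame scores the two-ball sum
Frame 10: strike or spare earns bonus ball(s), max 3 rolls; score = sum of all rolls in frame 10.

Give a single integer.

Frame 1: STRIKE. 10 + next two rolls (10+2) = 22. Cumulative: 22
Frame 2: STRIKE. 10 + next two rolls (2+7) = 19. Cumulative: 41
Frame 3: OPEN (2+7=9). Cumulative: 50
Frame 4: OPEN (8+1=9). Cumulative: 59
Frame 5: SPARE (0+10=10). 10 + next roll (4) = 14. Cumulative: 73
Frame 6: OPEN (4+2=6). Cumulative: 79
Frame 7: OPEN (3+6=9). Cumulative: 88
Frame 8: SPARE (9+1=10). 10 + next roll (4) = 14. Cumulative: 102
Frame 9: SPARE (4+6=10). 10 + next roll (0) = 10. Cumulative: 112
Frame 10: SPARE. Sum of all frame-10 rolls (0+10+5) = 15. Cumulative: 127

Answer: 15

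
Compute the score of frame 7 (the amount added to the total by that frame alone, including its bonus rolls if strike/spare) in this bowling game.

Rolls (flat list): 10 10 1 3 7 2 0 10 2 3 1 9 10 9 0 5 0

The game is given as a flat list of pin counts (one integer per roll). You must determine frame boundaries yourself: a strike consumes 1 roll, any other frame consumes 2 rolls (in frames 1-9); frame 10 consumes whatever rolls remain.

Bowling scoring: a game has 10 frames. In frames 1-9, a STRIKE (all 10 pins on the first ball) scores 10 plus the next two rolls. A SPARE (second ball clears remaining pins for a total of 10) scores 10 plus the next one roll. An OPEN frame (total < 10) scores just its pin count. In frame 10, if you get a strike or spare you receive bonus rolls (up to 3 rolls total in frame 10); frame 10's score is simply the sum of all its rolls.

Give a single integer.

Answer: 20

Derivation:
Frame 1: STRIKE. 10 + next two rolls (10+1) = 21. Cumulative: 21
Frame 2: STRIKE. 10 + next two rolls (1+3) = 14. Cumulative: 35
Frame 3: OPEN (1+3=4). Cumulative: 39
Frame 4: OPEN (7+2=9). Cumulative: 48
Frame 5: SPARE (0+10=10). 10 + next roll (2) = 12. Cumulative: 60
Frame 6: OPEN (2+3=5). Cumulative: 65
Frame 7: SPARE (1+9=10). 10 + next roll (10) = 20. Cumulative: 85
Frame 8: STRIKE. 10 + next two rolls (9+0) = 19. Cumulative: 104
Frame 9: OPEN (9+0=9). Cumulative: 113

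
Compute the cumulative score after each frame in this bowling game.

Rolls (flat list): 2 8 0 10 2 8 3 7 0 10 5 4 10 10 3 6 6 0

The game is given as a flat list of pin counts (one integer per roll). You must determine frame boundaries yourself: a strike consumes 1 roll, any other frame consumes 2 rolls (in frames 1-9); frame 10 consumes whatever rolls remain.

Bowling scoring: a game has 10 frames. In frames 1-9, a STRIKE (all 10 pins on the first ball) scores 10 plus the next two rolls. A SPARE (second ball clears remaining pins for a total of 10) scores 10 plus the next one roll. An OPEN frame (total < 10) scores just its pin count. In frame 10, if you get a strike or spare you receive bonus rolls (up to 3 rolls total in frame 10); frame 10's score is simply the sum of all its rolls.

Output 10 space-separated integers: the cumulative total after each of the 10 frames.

Frame 1: SPARE (2+8=10). 10 + next roll (0) = 10. Cumulative: 10
Frame 2: SPARE (0+10=10). 10 + next roll (2) = 12. Cumulative: 22
Frame 3: SPARE (2+8=10). 10 + next roll (3) = 13. Cumulative: 35
Frame 4: SPARE (3+7=10). 10 + next roll (0) = 10. Cumulative: 45
Frame 5: SPARE (0+10=10). 10 + next roll (5) = 15. Cumulative: 60
Frame 6: OPEN (5+4=9). Cumulative: 69
Frame 7: STRIKE. 10 + next two rolls (10+3) = 23. Cumulative: 92
Frame 8: STRIKE. 10 + next two rolls (3+6) = 19. Cumulative: 111
Frame 9: OPEN (3+6=9). Cumulative: 120
Frame 10: OPEN. Sum of all frame-10 rolls (6+0) = 6. Cumulative: 126

Answer: 10 22 35 45 60 69 92 111 120 126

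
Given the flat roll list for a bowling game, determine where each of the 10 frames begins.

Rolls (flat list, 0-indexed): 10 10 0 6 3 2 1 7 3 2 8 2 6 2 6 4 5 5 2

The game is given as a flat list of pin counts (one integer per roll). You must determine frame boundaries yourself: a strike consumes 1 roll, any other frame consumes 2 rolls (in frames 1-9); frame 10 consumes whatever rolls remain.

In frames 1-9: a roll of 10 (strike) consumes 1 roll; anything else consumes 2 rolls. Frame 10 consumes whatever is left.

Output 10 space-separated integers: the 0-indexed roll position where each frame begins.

Answer: 0 1 2 4 6 8 10 12 14 16

Derivation:
Frame 1 starts at roll index 0: roll=10 (strike), consumes 1 roll
Frame 2 starts at roll index 1: roll=10 (strike), consumes 1 roll
Frame 3 starts at roll index 2: rolls=0,6 (sum=6), consumes 2 rolls
Frame 4 starts at roll index 4: rolls=3,2 (sum=5), consumes 2 rolls
Frame 5 starts at roll index 6: rolls=1,7 (sum=8), consumes 2 rolls
Frame 6 starts at roll index 8: rolls=3,2 (sum=5), consumes 2 rolls
Frame 7 starts at roll index 10: rolls=8,2 (sum=10), consumes 2 rolls
Frame 8 starts at roll index 12: rolls=6,2 (sum=8), consumes 2 rolls
Frame 9 starts at roll index 14: rolls=6,4 (sum=10), consumes 2 rolls
Frame 10 starts at roll index 16: 3 remaining rolls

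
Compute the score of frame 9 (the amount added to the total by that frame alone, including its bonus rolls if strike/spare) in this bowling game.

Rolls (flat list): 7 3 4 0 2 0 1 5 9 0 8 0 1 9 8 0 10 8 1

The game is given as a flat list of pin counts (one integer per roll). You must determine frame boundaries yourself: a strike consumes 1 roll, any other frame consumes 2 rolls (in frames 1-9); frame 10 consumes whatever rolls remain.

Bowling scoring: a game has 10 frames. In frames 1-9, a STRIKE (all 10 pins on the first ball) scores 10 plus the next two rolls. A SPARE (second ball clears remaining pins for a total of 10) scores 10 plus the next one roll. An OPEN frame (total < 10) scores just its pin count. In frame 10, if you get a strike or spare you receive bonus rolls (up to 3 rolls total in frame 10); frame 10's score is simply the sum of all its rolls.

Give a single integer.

Answer: 19

Derivation:
Frame 1: SPARE (7+3=10). 10 + next roll (4) = 14. Cumulative: 14
Frame 2: OPEN (4+0=4). Cumulative: 18
Frame 3: OPEN (2+0=2). Cumulative: 20
Frame 4: OPEN (1+5=6). Cumulative: 26
Frame 5: OPEN (9+0=9). Cumulative: 35
Frame 6: OPEN (8+0=8). Cumulative: 43
Frame 7: SPARE (1+9=10). 10 + next roll (8) = 18. Cumulative: 61
Frame 8: OPEN (8+0=8). Cumulative: 69
Frame 9: STRIKE. 10 + next two rolls (8+1) = 19. Cumulative: 88
Frame 10: OPEN. Sum of all frame-10 rolls (8+1) = 9. Cumulative: 97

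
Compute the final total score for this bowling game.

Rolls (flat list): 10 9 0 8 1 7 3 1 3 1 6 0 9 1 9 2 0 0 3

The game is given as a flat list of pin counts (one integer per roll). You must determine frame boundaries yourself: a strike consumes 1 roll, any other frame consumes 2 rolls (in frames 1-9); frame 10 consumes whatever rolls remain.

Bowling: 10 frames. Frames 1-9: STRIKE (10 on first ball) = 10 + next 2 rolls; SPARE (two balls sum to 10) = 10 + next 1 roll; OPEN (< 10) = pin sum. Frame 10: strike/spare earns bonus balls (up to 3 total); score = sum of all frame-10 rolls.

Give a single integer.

Frame 1: STRIKE. 10 + next two rolls (9+0) = 19. Cumulative: 19
Frame 2: OPEN (9+0=9). Cumulative: 28
Frame 3: OPEN (8+1=9). Cumulative: 37
Frame 4: SPARE (7+3=10). 10 + next roll (1) = 11. Cumulative: 48
Frame 5: OPEN (1+3=4). Cumulative: 52
Frame 6: OPEN (1+6=7). Cumulative: 59
Frame 7: OPEN (0+9=9). Cumulative: 68
Frame 8: SPARE (1+9=10). 10 + next roll (2) = 12. Cumulative: 80
Frame 9: OPEN (2+0=2). Cumulative: 82
Frame 10: OPEN. Sum of all frame-10 rolls (0+3) = 3. Cumulative: 85

Answer: 85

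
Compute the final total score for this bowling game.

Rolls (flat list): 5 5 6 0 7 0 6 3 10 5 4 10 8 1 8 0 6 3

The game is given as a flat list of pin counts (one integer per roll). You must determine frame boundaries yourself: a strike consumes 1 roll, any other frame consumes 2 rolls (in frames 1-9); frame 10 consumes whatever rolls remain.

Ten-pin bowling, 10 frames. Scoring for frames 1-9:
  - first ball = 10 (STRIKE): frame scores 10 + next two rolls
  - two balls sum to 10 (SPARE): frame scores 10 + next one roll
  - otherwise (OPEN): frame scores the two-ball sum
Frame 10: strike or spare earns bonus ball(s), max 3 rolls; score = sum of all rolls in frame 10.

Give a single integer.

Answer: 111

Derivation:
Frame 1: SPARE (5+5=10). 10 + next roll (6) = 16. Cumulative: 16
Frame 2: OPEN (6+0=6). Cumulative: 22
Frame 3: OPEN (7+0=7). Cumulative: 29
Frame 4: OPEN (6+3=9). Cumulative: 38
Frame 5: STRIKE. 10 + next two rolls (5+4) = 19. Cumulative: 57
Frame 6: OPEN (5+4=9). Cumulative: 66
Frame 7: STRIKE. 10 + next two rolls (8+1) = 19. Cumulative: 85
Frame 8: OPEN (8+1=9). Cumulative: 94
Frame 9: OPEN (8+0=8). Cumulative: 102
Frame 10: OPEN. Sum of all frame-10 rolls (6+3) = 9. Cumulative: 111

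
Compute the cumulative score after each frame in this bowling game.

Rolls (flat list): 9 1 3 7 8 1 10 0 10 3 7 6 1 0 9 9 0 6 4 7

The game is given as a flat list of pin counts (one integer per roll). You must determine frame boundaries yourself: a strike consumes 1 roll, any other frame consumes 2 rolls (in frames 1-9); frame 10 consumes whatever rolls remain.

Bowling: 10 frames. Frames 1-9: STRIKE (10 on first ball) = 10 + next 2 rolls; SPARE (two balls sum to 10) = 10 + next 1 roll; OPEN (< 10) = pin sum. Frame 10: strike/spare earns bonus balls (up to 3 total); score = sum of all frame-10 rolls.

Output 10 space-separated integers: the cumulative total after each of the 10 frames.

Frame 1: SPARE (9+1=10). 10 + next roll (3) = 13. Cumulative: 13
Frame 2: SPARE (3+7=10). 10 + next roll (8) = 18. Cumulative: 31
Frame 3: OPEN (8+1=9). Cumulative: 40
Frame 4: STRIKE. 10 + next two rolls (0+10) = 20. Cumulative: 60
Frame 5: SPARE (0+10=10). 10 + next roll (3) = 13. Cumulative: 73
Frame 6: SPARE (3+7=10). 10 + next roll (6) = 16. Cumulative: 89
Frame 7: OPEN (6+1=7). Cumulative: 96
Frame 8: OPEN (0+9=9). Cumulative: 105
Frame 9: OPEN (9+0=9). Cumulative: 114
Frame 10: SPARE. Sum of all frame-10 rolls (6+4+7) = 17. Cumulative: 131

Answer: 13 31 40 60 73 89 96 105 114 131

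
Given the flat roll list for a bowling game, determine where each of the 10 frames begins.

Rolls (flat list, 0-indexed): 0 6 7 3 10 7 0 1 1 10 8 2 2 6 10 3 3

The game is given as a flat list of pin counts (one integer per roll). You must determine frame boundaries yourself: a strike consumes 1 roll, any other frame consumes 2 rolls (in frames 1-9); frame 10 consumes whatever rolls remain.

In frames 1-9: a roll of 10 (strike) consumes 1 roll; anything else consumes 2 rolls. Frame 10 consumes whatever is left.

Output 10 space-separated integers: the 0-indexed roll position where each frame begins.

Frame 1 starts at roll index 0: rolls=0,6 (sum=6), consumes 2 rolls
Frame 2 starts at roll index 2: rolls=7,3 (sum=10), consumes 2 rolls
Frame 3 starts at roll index 4: roll=10 (strike), consumes 1 roll
Frame 4 starts at roll index 5: rolls=7,0 (sum=7), consumes 2 rolls
Frame 5 starts at roll index 7: rolls=1,1 (sum=2), consumes 2 rolls
Frame 6 starts at roll index 9: roll=10 (strike), consumes 1 roll
Frame 7 starts at roll index 10: rolls=8,2 (sum=10), consumes 2 rolls
Frame 8 starts at roll index 12: rolls=2,6 (sum=8), consumes 2 rolls
Frame 9 starts at roll index 14: roll=10 (strike), consumes 1 roll
Frame 10 starts at roll index 15: 2 remaining rolls

Answer: 0 2 4 5 7 9 10 12 14 15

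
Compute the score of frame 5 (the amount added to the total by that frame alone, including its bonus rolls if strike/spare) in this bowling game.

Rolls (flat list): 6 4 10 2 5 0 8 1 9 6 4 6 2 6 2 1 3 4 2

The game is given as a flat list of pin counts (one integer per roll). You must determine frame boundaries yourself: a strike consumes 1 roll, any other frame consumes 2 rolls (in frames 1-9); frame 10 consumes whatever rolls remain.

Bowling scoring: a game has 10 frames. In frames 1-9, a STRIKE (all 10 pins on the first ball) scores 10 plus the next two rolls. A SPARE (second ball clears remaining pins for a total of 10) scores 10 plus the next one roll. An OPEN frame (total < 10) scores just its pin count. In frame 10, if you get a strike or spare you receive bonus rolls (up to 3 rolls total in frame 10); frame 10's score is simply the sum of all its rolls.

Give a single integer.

Frame 1: SPARE (6+4=10). 10 + next roll (10) = 20. Cumulative: 20
Frame 2: STRIKE. 10 + next two rolls (2+5) = 17. Cumulative: 37
Frame 3: OPEN (2+5=7). Cumulative: 44
Frame 4: OPEN (0+8=8). Cumulative: 52
Frame 5: SPARE (1+9=10). 10 + next roll (6) = 16. Cumulative: 68
Frame 6: SPARE (6+4=10). 10 + next roll (6) = 16. Cumulative: 84
Frame 7: OPEN (6+2=8). Cumulative: 92

Answer: 16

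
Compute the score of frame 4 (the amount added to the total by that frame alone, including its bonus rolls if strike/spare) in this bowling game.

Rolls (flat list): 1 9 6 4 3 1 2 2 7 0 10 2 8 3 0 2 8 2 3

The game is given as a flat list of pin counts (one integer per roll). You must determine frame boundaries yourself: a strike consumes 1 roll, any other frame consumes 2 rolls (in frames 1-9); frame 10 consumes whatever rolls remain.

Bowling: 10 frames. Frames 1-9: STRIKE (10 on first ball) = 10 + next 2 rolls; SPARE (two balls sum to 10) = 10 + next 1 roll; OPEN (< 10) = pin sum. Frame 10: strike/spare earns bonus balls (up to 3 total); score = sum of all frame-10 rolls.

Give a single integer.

Frame 1: SPARE (1+9=10). 10 + next roll (6) = 16. Cumulative: 16
Frame 2: SPARE (6+4=10). 10 + next roll (3) = 13. Cumulative: 29
Frame 3: OPEN (3+1=4). Cumulative: 33
Frame 4: OPEN (2+2=4). Cumulative: 37
Frame 5: OPEN (7+0=7). Cumulative: 44
Frame 6: STRIKE. 10 + next two rolls (2+8) = 20. Cumulative: 64

Answer: 4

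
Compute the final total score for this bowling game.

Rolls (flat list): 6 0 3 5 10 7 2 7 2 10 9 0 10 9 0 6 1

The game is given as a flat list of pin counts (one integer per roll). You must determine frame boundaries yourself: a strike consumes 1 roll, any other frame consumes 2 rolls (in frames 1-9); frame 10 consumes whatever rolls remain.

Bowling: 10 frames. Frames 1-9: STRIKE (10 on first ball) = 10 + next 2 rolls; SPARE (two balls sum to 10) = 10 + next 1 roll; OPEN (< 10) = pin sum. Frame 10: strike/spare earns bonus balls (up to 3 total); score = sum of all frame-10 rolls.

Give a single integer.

Answer: 114

Derivation:
Frame 1: OPEN (6+0=6). Cumulative: 6
Frame 2: OPEN (3+5=8). Cumulative: 14
Frame 3: STRIKE. 10 + next two rolls (7+2) = 19. Cumulative: 33
Frame 4: OPEN (7+2=9). Cumulative: 42
Frame 5: OPEN (7+2=9). Cumulative: 51
Frame 6: STRIKE. 10 + next two rolls (9+0) = 19. Cumulative: 70
Frame 7: OPEN (9+0=9). Cumulative: 79
Frame 8: STRIKE. 10 + next two rolls (9+0) = 19. Cumulative: 98
Frame 9: OPEN (9+0=9). Cumulative: 107
Frame 10: OPEN. Sum of all frame-10 rolls (6+1) = 7. Cumulative: 114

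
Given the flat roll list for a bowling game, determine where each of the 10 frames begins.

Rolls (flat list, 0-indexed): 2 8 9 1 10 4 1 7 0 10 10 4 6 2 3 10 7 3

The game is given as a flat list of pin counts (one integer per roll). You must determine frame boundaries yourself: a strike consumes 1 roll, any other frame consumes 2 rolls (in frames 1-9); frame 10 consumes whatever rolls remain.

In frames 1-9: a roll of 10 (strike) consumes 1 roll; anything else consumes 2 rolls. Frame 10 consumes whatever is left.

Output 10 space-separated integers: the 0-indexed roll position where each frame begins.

Answer: 0 2 4 5 7 9 10 11 13 15

Derivation:
Frame 1 starts at roll index 0: rolls=2,8 (sum=10), consumes 2 rolls
Frame 2 starts at roll index 2: rolls=9,1 (sum=10), consumes 2 rolls
Frame 3 starts at roll index 4: roll=10 (strike), consumes 1 roll
Frame 4 starts at roll index 5: rolls=4,1 (sum=5), consumes 2 rolls
Frame 5 starts at roll index 7: rolls=7,0 (sum=7), consumes 2 rolls
Frame 6 starts at roll index 9: roll=10 (strike), consumes 1 roll
Frame 7 starts at roll index 10: roll=10 (strike), consumes 1 roll
Frame 8 starts at roll index 11: rolls=4,6 (sum=10), consumes 2 rolls
Frame 9 starts at roll index 13: rolls=2,3 (sum=5), consumes 2 rolls
Frame 10 starts at roll index 15: 3 remaining rolls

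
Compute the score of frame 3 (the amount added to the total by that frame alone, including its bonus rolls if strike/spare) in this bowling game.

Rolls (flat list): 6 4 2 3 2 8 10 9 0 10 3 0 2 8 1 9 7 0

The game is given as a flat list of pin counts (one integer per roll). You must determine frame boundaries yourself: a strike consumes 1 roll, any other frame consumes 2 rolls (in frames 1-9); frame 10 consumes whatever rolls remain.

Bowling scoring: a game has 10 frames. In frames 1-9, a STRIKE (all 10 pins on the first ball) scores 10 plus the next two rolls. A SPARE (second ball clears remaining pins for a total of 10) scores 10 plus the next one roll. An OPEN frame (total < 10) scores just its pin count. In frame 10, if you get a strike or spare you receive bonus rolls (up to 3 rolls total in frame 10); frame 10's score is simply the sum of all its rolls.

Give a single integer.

Answer: 20

Derivation:
Frame 1: SPARE (6+4=10). 10 + next roll (2) = 12. Cumulative: 12
Frame 2: OPEN (2+3=5). Cumulative: 17
Frame 3: SPARE (2+8=10). 10 + next roll (10) = 20. Cumulative: 37
Frame 4: STRIKE. 10 + next two rolls (9+0) = 19. Cumulative: 56
Frame 5: OPEN (9+0=9). Cumulative: 65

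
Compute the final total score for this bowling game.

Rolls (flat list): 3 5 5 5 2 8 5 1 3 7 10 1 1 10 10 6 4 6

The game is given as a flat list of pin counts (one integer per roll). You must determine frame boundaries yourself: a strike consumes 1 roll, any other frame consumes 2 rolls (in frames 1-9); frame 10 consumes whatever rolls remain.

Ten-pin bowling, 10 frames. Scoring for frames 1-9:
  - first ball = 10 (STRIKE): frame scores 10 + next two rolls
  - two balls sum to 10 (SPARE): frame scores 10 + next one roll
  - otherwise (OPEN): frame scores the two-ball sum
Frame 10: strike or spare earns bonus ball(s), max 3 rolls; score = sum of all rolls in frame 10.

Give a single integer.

Frame 1: OPEN (3+5=8). Cumulative: 8
Frame 2: SPARE (5+5=10). 10 + next roll (2) = 12. Cumulative: 20
Frame 3: SPARE (2+8=10). 10 + next roll (5) = 15. Cumulative: 35
Frame 4: OPEN (5+1=6). Cumulative: 41
Frame 5: SPARE (3+7=10). 10 + next roll (10) = 20. Cumulative: 61
Frame 6: STRIKE. 10 + next two rolls (1+1) = 12. Cumulative: 73
Frame 7: OPEN (1+1=2). Cumulative: 75
Frame 8: STRIKE. 10 + next two rolls (10+6) = 26. Cumulative: 101
Frame 9: STRIKE. 10 + next two rolls (6+4) = 20. Cumulative: 121
Frame 10: SPARE. Sum of all frame-10 rolls (6+4+6) = 16. Cumulative: 137

Answer: 137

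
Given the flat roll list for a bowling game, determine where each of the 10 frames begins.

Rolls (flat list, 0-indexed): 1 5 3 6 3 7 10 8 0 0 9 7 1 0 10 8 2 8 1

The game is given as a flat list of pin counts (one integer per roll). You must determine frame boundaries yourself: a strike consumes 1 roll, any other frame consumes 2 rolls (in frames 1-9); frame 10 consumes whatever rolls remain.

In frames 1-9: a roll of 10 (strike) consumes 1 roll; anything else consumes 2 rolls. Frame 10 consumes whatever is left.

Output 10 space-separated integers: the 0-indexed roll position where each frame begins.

Answer: 0 2 4 6 7 9 11 13 15 17

Derivation:
Frame 1 starts at roll index 0: rolls=1,5 (sum=6), consumes 2 rolls
Frame 2 starts at roll index 2: rolls=3,6 (sum=9), consumes 2 rolls
Frame 3 starts at roll index 4: rolls=3,7 (sum=10), consumes 2 rolls
Frame 4 starts at roll index 6: roll=10 (strike), consumes 1 roll
Frame 5 starts at roll index 7: rolls=8,0 (sum=8), consumes 2 rolls
Frame 6 starts at roll index 9: rolls=0,9 (sum=9), consumes 2 rolls
Frame 7 starts at roll index 11: rolls=7,1 (sum=8), consumes 2 rolls
Frame 8 starts at roll index 13: rolls=0,10 (sum=10), consumes 2 rolls
Frame 9 starts at roll index 15: rolls=8,2 (sum=10), consumes 2 rolls
Frame 10 starts at roll index 17: 2 remaining rolls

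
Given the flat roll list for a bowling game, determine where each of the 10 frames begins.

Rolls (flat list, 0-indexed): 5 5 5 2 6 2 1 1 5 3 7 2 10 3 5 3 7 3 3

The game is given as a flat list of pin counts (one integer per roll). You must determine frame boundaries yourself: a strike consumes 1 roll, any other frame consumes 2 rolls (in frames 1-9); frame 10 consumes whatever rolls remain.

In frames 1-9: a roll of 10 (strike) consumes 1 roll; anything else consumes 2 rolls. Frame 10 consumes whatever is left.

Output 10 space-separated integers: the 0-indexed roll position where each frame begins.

Frame 1 starts at roll index 0: rolls=5,5 (sum=10), consumes 2 rolls
Frame 2 starts at roll index 2: rolls=5,2 (sum=7), consumes 2 rolls
Frame 3 starts at roll index 4: rolls=6,2 (sum=8), consumes 2 rolls
Frame 4 starts at roll index 6: rolls=1,1 (sum=2), consumes 2 rolls
Frame 5 starts at roll index 8: rolls=5,3 (sum=8), consumes 2 rolls
Frame 6 starts at roll index 10: rolls=7,2 (sum=9), consumes 2 rolls
Frame 7 starts at roll index 12: roll=10 (strike), consumes 1 roll
Frame 8 starts at roll index 13: rolls=3,5 (sum=8), consumes 2 rolls
Frame 9 starts at roll index 15: rolls=3,7 (sum=10), consumes 2 rolls
Frame 10 starts at roll index 17: 2 remaining rolls

Answer: 0 2 4 6 8 10 12 13 15 17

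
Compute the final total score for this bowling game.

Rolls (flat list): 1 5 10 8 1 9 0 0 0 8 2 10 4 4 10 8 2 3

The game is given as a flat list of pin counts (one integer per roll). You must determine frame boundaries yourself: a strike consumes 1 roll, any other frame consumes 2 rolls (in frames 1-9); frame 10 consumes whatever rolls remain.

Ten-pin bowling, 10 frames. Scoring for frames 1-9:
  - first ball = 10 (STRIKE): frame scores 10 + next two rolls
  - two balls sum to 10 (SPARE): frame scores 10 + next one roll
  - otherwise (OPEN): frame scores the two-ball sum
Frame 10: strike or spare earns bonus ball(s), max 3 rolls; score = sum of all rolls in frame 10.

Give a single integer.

Answer: 122

Derivation:
Frame 1: OPEN (1+5=6). Cumulative: 6
Frame 2: STRIKE. 10 + next two rolls (8+1) = 19. Cumulative: 25
Frame 3: OPEN (8+1=9). Cumulative: 34
Frame 4: OPEN (9+0=9). Cumulative: 43
Frame 5: OPEN (0+0=0). Cumulative: 43
Frame 6: SPARE (8+2=10). 10 + next roll (10) = 20. Cumulative: 63
Frame 7: STRIKE. 10 + next two rolls (4+4) = 18. Cumulative: 81
Frame 8: OPEN (4+4=8). Cumulative: 89
Frame 9: STRIKE. 10 + next two rolls (8+2) = 20. Cumulative: 109
Frame 10: SPARE. Sum of all frame-10 rolls (8+2+3) = 13. Cumulative: 122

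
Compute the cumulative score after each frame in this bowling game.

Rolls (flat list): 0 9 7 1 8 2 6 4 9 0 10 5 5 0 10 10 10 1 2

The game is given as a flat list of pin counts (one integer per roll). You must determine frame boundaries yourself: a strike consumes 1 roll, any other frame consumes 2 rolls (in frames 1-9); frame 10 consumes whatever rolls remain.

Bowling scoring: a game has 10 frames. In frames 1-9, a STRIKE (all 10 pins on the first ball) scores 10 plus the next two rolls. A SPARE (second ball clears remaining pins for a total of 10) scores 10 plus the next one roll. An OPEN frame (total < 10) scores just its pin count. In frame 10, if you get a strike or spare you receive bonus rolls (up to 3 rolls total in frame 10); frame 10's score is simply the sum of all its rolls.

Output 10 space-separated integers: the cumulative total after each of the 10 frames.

Answer: 9 17 33 52 61 81 91 111 132 145

Derivation:
Frame 1: OPEN (0+9=9). Cumulative: 9
Frame 2: OPEN (7+1=8). Cumulative: 17
Frame 3: SPARE (8+2=10). 10 + next roll (6) = 16. Cumulative: 33
Frame 4: SPARE (6+4=10). 10 + next roll (9) = 19. Cumulative: 52
Frame 5: OPEN (9+0=9). Cumulative: 61
Frame 6: STRIKE. 10 + next two rolls (5+5) = 20. Cumulative: 81
Frame 7: SPARE (5+5=10). 10 + next roll (0) = 10. Cumulative: 91
Frame 8: SPARE (0+10=10). 10 + next roll (10) = 20. Cumulative: 111
Frame 9: STRIKE. 10 + next two rolls (10+1) = 21. Cumulative: 132
Frame 10: STRIKE. Sum of all frame-10 rolls (10+1+2) = 13. Cumulative: 145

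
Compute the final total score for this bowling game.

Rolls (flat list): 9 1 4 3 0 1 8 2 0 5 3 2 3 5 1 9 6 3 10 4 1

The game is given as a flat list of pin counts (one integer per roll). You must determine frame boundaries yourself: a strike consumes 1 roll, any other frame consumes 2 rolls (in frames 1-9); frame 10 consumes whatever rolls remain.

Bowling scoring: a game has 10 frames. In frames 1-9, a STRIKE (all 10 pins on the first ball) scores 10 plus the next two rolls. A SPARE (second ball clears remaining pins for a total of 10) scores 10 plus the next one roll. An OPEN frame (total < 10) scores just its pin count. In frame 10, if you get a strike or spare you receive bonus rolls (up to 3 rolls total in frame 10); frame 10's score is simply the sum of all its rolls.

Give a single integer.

Frame 1: SPARE (9+1=10). 10 + next roll (4) = 14. Cumulative: 14
Frame 2: OPEN (4+3=7). Cumulative: 21
Frame 3: OPEN (0+1=1). Cumulative: 22
Frame 4: SPARE (8+2=10). 10 + next roll (0) = 10. Cumulative: 32
Frame 5: OPEN (0+5=5). Cumulative: 37
Frame 6: OPEN (3+2=5). Cumulative: 42
Frame 7: OPEN (3+5=8). Cumulative: 50
Frame 8: SPARE (1+9=10). 10 + next roll (6) = 16. Cumulative: 66
Frame 9: OPEN (6+3=9). Cumulative: 75
Frame 10: STRIKE. Sum of all frame-10 rolls (10+4+1) = 15. Cumulative: 90

Answer: 90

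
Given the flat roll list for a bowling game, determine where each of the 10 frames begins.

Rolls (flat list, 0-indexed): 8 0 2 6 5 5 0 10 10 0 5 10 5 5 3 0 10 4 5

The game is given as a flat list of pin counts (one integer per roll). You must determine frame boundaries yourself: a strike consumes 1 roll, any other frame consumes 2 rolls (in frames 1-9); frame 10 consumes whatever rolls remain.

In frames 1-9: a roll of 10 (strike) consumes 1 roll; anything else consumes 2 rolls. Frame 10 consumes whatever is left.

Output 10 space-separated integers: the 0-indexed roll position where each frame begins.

Frame 1 starts at roll index 0: rolls=8,0 (sum=8), consumes 2 rolls
Frame 2 starts at roll index 2: rolls=2,6 (sum=8), consumes 2 rolls
Frame 3 starts at roll index 4: rolls=5,5 (sum=10), consumes 2 rolls
Frame 4 starts at roll index 6: rolls=0,10 (sum=10), consumes 2 rolls
Frame 5 starts at roll index 8: roll=10 (strike), consumes 1 roll
Frame 6 starts at roll index 9: rolls=0,5 (sum=5), consumes 2 rolls
Frame 7 starts at roll index 11: roll=10 (strike), consumes 1 roll
Frame 8 starts at roll index 12: rolls=5,5 (sum=10), consumes 2 rolls
Frame 9 starts at roll index 14: rolls=3,0 (sum=3), consumes 2 rolls
Frame 10 starts at roll index 16: 3 remaining rolls

Answer: 0 2 4 6 8 9 11 12 14 16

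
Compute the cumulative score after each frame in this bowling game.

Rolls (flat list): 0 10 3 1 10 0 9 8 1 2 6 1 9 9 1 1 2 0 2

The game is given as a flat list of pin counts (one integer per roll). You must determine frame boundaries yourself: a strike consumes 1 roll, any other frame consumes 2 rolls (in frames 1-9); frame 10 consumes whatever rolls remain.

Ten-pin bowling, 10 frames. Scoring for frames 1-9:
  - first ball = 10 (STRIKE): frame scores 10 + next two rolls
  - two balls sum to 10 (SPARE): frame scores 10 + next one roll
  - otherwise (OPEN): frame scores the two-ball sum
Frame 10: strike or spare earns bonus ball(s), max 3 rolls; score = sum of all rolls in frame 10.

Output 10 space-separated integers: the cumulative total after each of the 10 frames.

Answer: 13 17 36 45 54 62 81 92 95 97

Derivation:
Frame 1: SPARE (0+10=10). 10 + next roll (3) = 13. Cumulative: 13
Frame 2: OPEN (3+1=4). Cumulative: 17
Frame 3: STRIKE. 10 + next two rolls (0+9) = 19. Cumulative: 36
Frame 4: OPEN (0+9=9). Cumulative: 45
Frame 5: OPEN (8+1=9). Cumulative: 54
Frame 6: OPEN (2+6=8). Cumulative: 62
Frame 7: SPARE (1+9=10). 10 + next roll (9) = 19. Cumulative: 81
Frame 8: SPARE (9+1=10). 10 + next roll (1) = 11. Cumulative: 92
Frame 9: OPEN (1+2=3). Cumulative: 95
Frame 10: OPEN. Sum of all frame-10 rolls (0+2) = 2. Cumulative: 97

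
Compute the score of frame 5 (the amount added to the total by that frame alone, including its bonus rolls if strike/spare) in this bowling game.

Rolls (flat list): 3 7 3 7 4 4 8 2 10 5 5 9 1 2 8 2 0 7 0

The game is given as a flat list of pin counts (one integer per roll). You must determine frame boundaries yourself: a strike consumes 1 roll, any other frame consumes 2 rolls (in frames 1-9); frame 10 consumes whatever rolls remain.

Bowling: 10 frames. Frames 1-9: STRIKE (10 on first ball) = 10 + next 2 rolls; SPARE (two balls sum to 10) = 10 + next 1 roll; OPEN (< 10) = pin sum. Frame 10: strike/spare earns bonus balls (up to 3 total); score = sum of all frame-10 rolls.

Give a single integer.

Answer: 20

Derivation:
Frame 1: SPARE (3+7=10). 10 + next roll (3) = 13. Cumulative: 13
Frame 2: SPARE (3+7=10). 10 + next roll (4) = 14. Cumulative: 27
Frame 3: OPEN (4+4=8). Cumulative: 35
Frame 4: SPARE (8+2=10). 10 + next roll (10) = 20. Cumulative: 55
Frame 5: STRIKE. 10 + next two rolls (5+5) = 20. Cumulative: 75
Frame 6: SPARE (5+5=10). 10 + next roll (9) = 19. Cumulative: 94
Frame 7: SPARE (9+1=10). 10 + next roll (2) = 12. Cumulative: 106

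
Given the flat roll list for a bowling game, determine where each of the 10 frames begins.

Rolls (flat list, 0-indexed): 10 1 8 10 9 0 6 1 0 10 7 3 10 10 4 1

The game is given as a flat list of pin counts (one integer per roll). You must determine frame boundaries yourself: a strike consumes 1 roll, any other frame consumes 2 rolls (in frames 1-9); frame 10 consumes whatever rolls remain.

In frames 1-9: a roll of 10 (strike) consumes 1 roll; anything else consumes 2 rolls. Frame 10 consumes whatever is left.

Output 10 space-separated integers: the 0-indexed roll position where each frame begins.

Frame 1 starts at roll index 0: roll=10 (strike), consumes 1 roll
Frame 2 starts at roll index 1: rolls=1,8 (sum=9), consumes 2 rolls
Frame 3 starts at roll index 3: roll=10 (strike), consumes 1 roll
Frame 4 starts at roll index 4: rolls=9,0 (sum=9), consumes 2 rolls
Frame 5 starts at roll index 6: rolls=6,1 (sum=7), consumes 2 rolls
Frame 6 starts at roll index 8: rolls=0,10 (sum=10), consumes 2 rolls
Frame 7 starts at roll index 10: rolls=7,3 (sum=10), consumes 2 rolls
Frame 8 starts at roll index 12: roll=10 (strike), consumes 1 roll
Frame 9 starts at roll index 13: roll=10 (strike), consumes 1 roll
Frame 10 starts at roll index 14: 2 remaining rolls

Answer: 0 1 3 4 6 8 10 12 13 14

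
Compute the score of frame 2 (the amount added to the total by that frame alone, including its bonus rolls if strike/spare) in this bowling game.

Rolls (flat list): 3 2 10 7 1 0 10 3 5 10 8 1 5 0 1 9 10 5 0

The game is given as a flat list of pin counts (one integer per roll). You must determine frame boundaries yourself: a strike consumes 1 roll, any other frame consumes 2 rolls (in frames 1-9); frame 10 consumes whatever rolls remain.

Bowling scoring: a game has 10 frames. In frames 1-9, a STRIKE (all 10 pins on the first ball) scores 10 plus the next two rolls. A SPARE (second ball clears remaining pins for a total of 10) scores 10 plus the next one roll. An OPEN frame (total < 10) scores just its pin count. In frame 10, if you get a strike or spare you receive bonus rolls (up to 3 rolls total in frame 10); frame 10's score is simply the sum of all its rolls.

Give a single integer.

Answer: 18

Derivation:
Frame 1: OPEN (3+2=5). Cumulative: 5
Frame 2: STRIKE. 10 + next two rolls (7+1) = 18. Cumulative: 23
Frame 3: OPEN (7+1=8). Cumulative: 31
Frame 4: SPARE (0+10=10). 10 + next roll (3) = 13. Cumulative: 44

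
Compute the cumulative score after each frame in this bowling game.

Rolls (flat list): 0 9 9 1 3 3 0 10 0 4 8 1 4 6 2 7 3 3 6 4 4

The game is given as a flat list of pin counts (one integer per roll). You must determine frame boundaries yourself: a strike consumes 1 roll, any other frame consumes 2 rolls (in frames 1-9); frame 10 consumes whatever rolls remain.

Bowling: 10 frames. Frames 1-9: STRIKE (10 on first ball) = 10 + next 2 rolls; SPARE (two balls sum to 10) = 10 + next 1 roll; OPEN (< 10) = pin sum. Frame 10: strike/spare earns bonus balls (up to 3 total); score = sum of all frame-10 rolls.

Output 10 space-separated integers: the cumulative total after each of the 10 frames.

Frame 1: OPEN (0+9=9). Cumulative: 9
Frame 2: SPARE (9+1=10). 10 + next roll (3) = 13. Cumulative: 22
Frame 3: OPEN (3+3=6). Cumulative: 28
Frame 4: SPARE (0+10=10). 10 + next roll (0) = 10. Cumulative: 38
Frame 5: OPEN (0+4=4). Cumulative: 42
Frame 6: OPEN (8+1=9). Cumulative: 51
Frame 7: SPARE (4+6=10). 10 + next roll (2) = 12. Cumulative: 63
Frame 8: OPEN (2+7=9). Cumulative: 72
Frame 9: OPEN (3+3=6). Cumulative: 78
Frame 10: SPARE. Sum of all frame-10 rolls (6+4+4) = 14. Cumulative: 92

Answer: 9 22 28 38 42 51 63 72 78 92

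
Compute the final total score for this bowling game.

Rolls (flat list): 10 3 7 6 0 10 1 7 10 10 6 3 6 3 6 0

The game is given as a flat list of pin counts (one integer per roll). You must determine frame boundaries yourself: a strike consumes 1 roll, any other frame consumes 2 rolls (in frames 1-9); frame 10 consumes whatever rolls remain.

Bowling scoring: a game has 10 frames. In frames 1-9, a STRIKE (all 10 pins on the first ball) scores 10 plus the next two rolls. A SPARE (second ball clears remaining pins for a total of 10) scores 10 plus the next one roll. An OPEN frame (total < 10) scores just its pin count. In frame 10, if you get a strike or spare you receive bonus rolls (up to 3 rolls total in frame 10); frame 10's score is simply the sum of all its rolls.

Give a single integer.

Frame 1: STRIKE. 10 + next two rolls (3+7) = 20. Cumulative: 20
Frame 2: SPARE (3+7=10). 10 + next roll (6) = 16. Cumulative: 36
Frame 3: OPEN (6+0=6). Cumulative: 42
Frame 4: STRIKE. 10 + next two rolls (1+7) = 18. Cumulative: 60
Frame 5: OPEN (1+7=8). Cumulative: 68
Frame 6: STRIKE. 10 + next two rolls (10+6) = 26. Cumulative: 94
Frame 7: STRIKE. 10 + next two rolls (6+3) = 19. Cumulative: 113
Frame 8: OPEN (6+3=9). Cumulative: 122
Frame 9: OPEN (6+3=9). Cumulative: 131
Frame 10: OPEN. Sum of all frame-10 rolls (6+0) = 6. Cumulative: 137

Answer: 137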